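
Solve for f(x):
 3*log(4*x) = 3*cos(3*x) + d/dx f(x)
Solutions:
 f(x) = C1 + 3*x*log(x) - 3*x + 6*x*log(2) - sin(3*x)


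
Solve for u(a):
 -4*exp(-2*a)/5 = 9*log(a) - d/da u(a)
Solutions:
 u(a) = C1 + 9*a*log(a) - 9*a - 2*exp(-2*a)/5


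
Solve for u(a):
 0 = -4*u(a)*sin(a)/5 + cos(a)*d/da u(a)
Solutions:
 u(a) = C1/cos(a)^(4/5)


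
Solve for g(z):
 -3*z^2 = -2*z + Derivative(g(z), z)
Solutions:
 g(z) = C1 - z^3 + z^2


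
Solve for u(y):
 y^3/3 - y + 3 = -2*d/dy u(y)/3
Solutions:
 u(y) = C1 - y^4/8 + 3*y^2/4 - 9*y/2


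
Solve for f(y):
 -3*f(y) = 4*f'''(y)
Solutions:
 f(y) = C3*exp(-6^(1/3)*y/2) + (C1*sin(2^(1/3)*3^(5/6)*y/4) + C2*cos(2^(1/3)*3^(5/6)*y/4))*exp(6^(1/3)*y/4)


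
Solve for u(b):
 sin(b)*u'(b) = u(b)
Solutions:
 u(b) = C1*sqrt(cos(b) - 1)/sqrt(cos(b) + 1)


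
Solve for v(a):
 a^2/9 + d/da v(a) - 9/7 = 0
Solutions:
 v(a) = C1 - a^3/27 + 9*a/7


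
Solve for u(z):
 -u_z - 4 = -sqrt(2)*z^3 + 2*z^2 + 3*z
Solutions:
 u(z) = C1 + sqrt(2)*z^4/4 - 2*z^3/3 - 3*z^2/2 - 4*z


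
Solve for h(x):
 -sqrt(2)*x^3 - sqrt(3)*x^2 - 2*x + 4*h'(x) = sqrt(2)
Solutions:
 h(x) = C1 + sqrt(2)*x^4/16 + sqrt(3)*x^3/12 + x^2/4 + sqrt(2)*x/4


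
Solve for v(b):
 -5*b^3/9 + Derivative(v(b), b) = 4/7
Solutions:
 v(b) = C1 + 5*b^4/36 + 4*b/7


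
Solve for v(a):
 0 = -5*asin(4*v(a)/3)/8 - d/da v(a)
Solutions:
 Integral(1/asin(4*_y/3), (_y, v(a))) = C1 - 5*a/8


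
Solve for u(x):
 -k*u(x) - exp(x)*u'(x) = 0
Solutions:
 u(x) = C1*exp(k*exp(-x))


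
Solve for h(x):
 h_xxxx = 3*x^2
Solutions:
 h(x) = C1 + C2*x + C3*x^2 + C4*x^3 + x^6/120


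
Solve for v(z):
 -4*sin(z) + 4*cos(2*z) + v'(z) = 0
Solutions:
 v(z) = C1 - 2*sin(2*z) - 4*cos(z)


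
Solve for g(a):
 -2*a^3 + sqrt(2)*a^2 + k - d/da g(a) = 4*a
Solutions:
 g(a) = C1 - a^4/2 + sqrt(2)*a^3/3 - 2*a^2 + a*k


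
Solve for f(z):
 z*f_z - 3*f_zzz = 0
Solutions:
 f(z) = C1 + Integral(C2*airyai(3^(2/3)*z/3) + C3*airybi(3^(2/3)*z/3), z)


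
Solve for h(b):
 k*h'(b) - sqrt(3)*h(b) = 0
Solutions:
 h(b) = C1*exp(sqrt(3)*b/k)


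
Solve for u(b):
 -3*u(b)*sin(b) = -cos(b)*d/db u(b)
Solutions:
 u(b) = C1/cos(b)^3


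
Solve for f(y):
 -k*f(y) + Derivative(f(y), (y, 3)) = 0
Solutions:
 f(y) = C1*exp(k^(1/3)*y) + C2*exp(k^(1/3)*y*(-1 + sqrt(3)*I)/2) + C3*exp(-k^(1/3)*y*(1 + sqrt(3)*I)/2)


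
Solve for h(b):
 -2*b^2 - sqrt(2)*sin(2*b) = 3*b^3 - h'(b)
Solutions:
 h(b) = C1 + 3*b^4/4 + 2*b^3/3 - sqrt(2)*cos(2*b)/2


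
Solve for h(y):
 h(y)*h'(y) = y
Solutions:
 h(y) = -sqrt(C1 + y^2)
 h(y) = sqrt(C1 + y^2)


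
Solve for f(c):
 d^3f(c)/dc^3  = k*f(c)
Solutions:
 f(c) = C1*exp(c*k^(1/3)) + C2*exp(c*k^(1/3)*(-1 + sqrt(3)*I)/2) + C3*exp(-c*k^(1/3)*(1 + sqrt(3)*I)/2)


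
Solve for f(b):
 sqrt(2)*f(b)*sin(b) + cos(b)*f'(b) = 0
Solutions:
 f(b) = C1*cos(b)^(sqrt(2))


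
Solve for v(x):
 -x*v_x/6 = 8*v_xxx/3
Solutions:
 v(x) = C1 + Integral(C2*airyai(-2^(2/3)*x/4) + C3*airybi(-2^(2/3)*x/4), x)


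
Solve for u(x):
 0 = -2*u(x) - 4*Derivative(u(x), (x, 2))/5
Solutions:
 u(x) = C1*sin(sqrt(10)*x/2) + C2*cos(sqrt(10)*x/2)


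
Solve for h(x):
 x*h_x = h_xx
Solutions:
 h(x) = C1 + C2*erfi(sqrt(2)*x/2)


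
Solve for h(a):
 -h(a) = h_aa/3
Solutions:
 h(a) = C1*sin(sqrt(3)*a) + C2*cos(sqrt(3)*a)


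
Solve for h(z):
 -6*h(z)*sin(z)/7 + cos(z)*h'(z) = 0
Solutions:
 h(z) = C1/cos(z)^(6/7)


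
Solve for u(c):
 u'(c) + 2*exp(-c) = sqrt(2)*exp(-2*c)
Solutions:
 u(c) = C1 + 2*exp(-c) - sqrt(2)*exp(-2*c)/2


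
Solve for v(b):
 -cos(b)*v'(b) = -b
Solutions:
 v(b) = C1 + Integral(b/cos(b), b)


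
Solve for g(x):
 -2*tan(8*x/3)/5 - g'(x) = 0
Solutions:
 g(x) = C1 + 3*log(cos(8*x/3))/20


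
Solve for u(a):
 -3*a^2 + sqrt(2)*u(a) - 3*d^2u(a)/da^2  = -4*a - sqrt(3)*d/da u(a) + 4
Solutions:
 u(a) = C1*exp(sqrt(3)*a*(1 - sqrt(1 + 4*sqrt(2)))/6) + C2*exp(sqrt(3)*a*(1 + sqrt(1 + 4*sqrt(2)))/6) + 3*sqrt(2)*a^2/2 - 3*sqrt(3)*a - 2*sqrt(2)*a + 2*sqrt(3) + 9 + 13*sqrt(2)/2


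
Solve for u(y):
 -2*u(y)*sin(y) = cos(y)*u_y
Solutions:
 u(y) = C1*cos(y)^2


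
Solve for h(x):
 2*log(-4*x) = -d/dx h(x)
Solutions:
 h(x) = C1 - 2*x*log(-x) + 2*x*(1 - 2*log(2))


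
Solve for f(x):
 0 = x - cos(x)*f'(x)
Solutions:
 f(x) = C1 + Integral(x/cos(x), x)


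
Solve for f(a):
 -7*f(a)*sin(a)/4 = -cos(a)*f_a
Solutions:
 f(a) = C1/cos(a)^(7/4)


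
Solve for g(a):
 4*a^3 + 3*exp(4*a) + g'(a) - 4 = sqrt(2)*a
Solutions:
 g(a) = C1 - a^4 + sqrt(2)*a^2/2 + 4*a - 3*exp(4*a)/4


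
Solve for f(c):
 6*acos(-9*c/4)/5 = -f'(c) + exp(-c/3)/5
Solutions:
 f(c) = C1 - 6*c*acos(-9*c/4)/5 - 2*sqrt(16 - 81*c^2)/15 - 3*exp(-c/3)/5


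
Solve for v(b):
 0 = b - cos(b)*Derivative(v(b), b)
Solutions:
 v(b) = C1 + Integral(b/cos(b), b)


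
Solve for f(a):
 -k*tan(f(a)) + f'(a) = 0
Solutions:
 f(a) = pi - asin(C1*exp(a*k))
 f(a) = asin(C1*exp(a*k))


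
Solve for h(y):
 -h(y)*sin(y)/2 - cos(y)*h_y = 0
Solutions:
 h(y) = C1*sqrt(cos(y))


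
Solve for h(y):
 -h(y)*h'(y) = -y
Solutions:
 h(y) = -sqrt(C1 + y^2)
 h(y) = sqrt(C1 + y^2)


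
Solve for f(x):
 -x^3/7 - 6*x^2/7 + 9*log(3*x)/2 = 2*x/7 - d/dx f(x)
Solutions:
 f(x) = C1 + x^4/28 + 2*x^3/7 + x^2/7 - 9*x*log(x)/2 - 9*x*log(3)/2 + 9*x/2


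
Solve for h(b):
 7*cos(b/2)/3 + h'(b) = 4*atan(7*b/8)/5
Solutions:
 h(b) = C1 + 4*b*atan(7*b/8)/5 - 16*log(49*b^2 + 64)/35 - 14*sin(b/2)/3


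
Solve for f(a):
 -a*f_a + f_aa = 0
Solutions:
 f(a) = C1 + C2*erfi(sqrt(2)*a/2)


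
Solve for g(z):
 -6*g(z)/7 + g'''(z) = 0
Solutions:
 g(z) = C3*exp(6^(1/3)*7^(2/3)*z/7) + (C1*sin(2^(1/3)*3^(5/6)*7^(2/3)*z/14) + C2*cos(2^(1/3)*3^(5/6)*7^(2/3)*z/14))*exp(-6^(1/3)*7^(2/3)*z/14)


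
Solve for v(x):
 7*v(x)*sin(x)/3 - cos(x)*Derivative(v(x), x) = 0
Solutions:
 v(x) = C1/cos(x)^(7/3)


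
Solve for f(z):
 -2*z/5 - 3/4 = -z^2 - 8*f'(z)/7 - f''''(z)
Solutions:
 f(z) = C1 + C4*exp(-2*7^(2/3)*z/7) - 7*z^3/24 + 7*z^2/40 + 21*z/32 + (C2*sin(sqrt(3)*7^(2/3)*z/7) + C3*cos(sqrt(3)*7^(2/3)*z/7))*exp(7^(2/3)*z/7)


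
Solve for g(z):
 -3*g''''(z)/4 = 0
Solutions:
 g(z) = C1 + C2*z + C3*z^2 + C4*z^3


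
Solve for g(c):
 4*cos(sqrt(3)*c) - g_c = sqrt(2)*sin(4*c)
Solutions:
 g(c) = C1 + 4*sqrt(3)*sin(sqrt(3)*c)/3 + sqrt(2)*cos(4*c)/4


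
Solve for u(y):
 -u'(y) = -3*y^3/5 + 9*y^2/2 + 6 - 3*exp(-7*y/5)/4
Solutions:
 u(y) = C1 + 3*y^4/20 - 3*y^3/2 - 6*y - 15*exp(-7*y/5)/28


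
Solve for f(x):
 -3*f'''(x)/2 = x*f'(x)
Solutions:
 f(x) = C1 + Integral(C2*airyai(-2^(1/3)*3^(2/3)*x/3) + C3*airybi(-2^(1/3)*3^(2/3)*x/3), x)


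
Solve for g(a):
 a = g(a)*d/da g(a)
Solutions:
 g(a) = -sqrt(C1 + a^2)
 g(a) = sqrt(C1 + a^2)


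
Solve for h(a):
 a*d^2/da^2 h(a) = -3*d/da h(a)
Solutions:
 h(a) = C1 + C2/a^2


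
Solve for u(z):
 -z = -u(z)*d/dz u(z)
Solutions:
 u(z) = -sqrt(C1 + z^2)
 u(z) = sqrt(C1 + z^2)


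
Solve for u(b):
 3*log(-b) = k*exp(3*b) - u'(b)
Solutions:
 u(b) = C1 - 3*b*log(-b) + 3*b + k*exp(3*b)/3


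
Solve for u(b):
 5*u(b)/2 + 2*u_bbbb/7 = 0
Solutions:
 u(b) = (C1*sin(35^(1/4)*b/2) + C2*cos(35^(1/4)*b/2))*exp(-35^(1/4)*b/2) + (C3*sin(35^(1/4)*b/2) + C4*cos(35^(1/4)*b/2))*exp(35^(1/4)*b/2)


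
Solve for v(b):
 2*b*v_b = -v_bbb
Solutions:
 v(b) = C1 + Integral(C2*airyai(-2^(1/3)*b) + C3*airybi(-2^(1/3)*b), b)


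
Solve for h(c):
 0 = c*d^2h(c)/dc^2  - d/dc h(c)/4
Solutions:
 h(c) = C1 + C2*c^(5/4)


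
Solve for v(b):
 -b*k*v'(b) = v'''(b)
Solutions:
 v(b) = C1 + Integral(C2*airyai(b*(-k)^(1/3)) + C3*airybi(b*(-k)^(1/3)), b)


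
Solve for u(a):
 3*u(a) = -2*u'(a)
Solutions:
 u(a) = C1*exp(-3*a/2)


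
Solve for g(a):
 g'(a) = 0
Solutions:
 g(a) = C1


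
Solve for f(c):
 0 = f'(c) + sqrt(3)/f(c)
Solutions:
 f(c) = -sqrt(C1 - 2*sqrt(3)*c)
 f(c) = sqrt(C1 - 2*sqrt(3)*c)


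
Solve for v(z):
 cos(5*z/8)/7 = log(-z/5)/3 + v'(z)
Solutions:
 v(z) = C1 - z*log(-z)/3 + z/3 + z*log(5)/3 + 8*sin(5*z/8)/35


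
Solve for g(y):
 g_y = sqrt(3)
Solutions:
 g(y) = C1 + sqrt(3)*y


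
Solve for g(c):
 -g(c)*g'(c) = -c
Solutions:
 g(c) = -sqrt(C1 + c^2)
 g(c) = sqrt(C1 + c^2)


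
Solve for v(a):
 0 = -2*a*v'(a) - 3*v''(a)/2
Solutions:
 v(a) = C1 + C2*erf(sqrt(6)*a/3)


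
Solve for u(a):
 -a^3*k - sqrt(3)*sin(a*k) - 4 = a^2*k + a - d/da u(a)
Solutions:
 u(a) = C1 + a^4*k/4 + a^3*k/3 + a^2/2 + 4*a - sqrt(3)*cos(a*k)/k


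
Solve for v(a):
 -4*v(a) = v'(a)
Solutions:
 v(a) = C1*exp(-4*a)


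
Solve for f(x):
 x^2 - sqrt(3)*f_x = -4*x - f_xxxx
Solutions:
 f(x) = C1 + C4*exp(3^(1/6)*x) + sqrt(3)*x^3/9 + 2*sqrt(3)*x^2/3 + (C2*sin(3^(2/3)*x/2) + C3*cos(3^(2/3)*x/2))*exp(-3^(1/6)*x/2)


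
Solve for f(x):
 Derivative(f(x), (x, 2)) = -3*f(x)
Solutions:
 f(x) = C1*sin(sqrt(3)*x) + C2*cos(sqrt(3)*x)


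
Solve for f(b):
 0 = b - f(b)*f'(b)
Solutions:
 f(b) = -sqrt(C1 + b^2)
 f(b) = sqrt(C1 + b^2)


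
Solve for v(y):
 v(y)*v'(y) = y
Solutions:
 v(y) = -sqrt(C1 + y^2)
 v(y) = sqrt(C1 + y^2)


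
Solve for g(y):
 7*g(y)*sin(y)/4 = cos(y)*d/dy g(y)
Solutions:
 g(y) = C1/cos(y)^(7/4)


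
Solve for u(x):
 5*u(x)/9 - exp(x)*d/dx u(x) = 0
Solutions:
 u(x) = C1*exp(-5*exp(-x)/9)


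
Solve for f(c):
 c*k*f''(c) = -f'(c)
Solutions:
 f(c) = C1 + c^(((re(k) - 1)*re(k) + im(k)^2)/(re(k)^2 + im(k)^2))*(C2*sin(log(c)*Abs(im(k))/(re(k)^2 + im(k)^2)) + C3*cos(log(c)*im(k)/(re(k)^2 + im(k)^2)))


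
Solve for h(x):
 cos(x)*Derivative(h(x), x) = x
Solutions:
 h(x) = C1 + Integral(x/cos(x), x)


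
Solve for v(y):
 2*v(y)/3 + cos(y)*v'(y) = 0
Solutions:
 v(y) = C1*(sin(y) - 1)^(1/3)/(sin(y) + 1)^(1/3)


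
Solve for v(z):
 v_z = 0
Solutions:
 v(z) = C1


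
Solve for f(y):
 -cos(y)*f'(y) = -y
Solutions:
 f(y) = C1 + Integral(y/cos(y), y)


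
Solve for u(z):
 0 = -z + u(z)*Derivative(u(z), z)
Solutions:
 u(z) = -sqrt(C1 + z^2)
 u(z) = sqrt(C1 + z^2)


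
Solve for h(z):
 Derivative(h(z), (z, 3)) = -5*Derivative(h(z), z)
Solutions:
 h(z) = C1 + C2*sin(sqrt(5)*z) + C3*cos(sqrt(5)*z)


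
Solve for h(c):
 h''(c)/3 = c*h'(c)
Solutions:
 h(c) = C1 + C2*erfi(sqrt(6)*c/2)


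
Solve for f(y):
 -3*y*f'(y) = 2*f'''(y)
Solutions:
 f(y) = C1 + Integral(C2*airyai(-2^(2/3)*3^(1/3)*y/2) + C3*airybi(-2^(2/3)*3^(1/3)*y/2), y)


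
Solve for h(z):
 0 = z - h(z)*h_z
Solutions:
 h(z) = -sqrt(C1 + z^2)
 h(z) = sqrt(C1 + z^2)


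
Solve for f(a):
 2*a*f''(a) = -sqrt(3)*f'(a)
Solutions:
 f(a) = C1 + C2*a^(1 - sqrt(3)/2)


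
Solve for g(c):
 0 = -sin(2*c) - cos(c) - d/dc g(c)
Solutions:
 g(c) = C1 - sin(c) + cos(2*c)/2


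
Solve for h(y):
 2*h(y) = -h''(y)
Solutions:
 h(y) = C1*sin(sqrt(2)*y) + C2*cos(sqrt(2)*y)


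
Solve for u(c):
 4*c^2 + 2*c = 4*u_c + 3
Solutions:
 u(c) = C1 + c^3/3 + c^2/4 - 3*c/4


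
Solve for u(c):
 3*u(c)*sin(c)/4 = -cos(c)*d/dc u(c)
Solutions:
 u(c) = C1*cos(c)^(3/4)


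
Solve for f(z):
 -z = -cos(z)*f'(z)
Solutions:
 f(z) = C1 + Integral(z/cos(z), z)


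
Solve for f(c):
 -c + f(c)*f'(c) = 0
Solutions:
 f(c) = -sqrt(C1 + c^2)
 f(c) = sqrt(C1 + c^2)


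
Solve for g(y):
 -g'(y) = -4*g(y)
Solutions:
 g(y) = C1*exp(4*y)


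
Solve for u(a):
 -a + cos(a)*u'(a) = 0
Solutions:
 u(a) = C1 + Integral(a/cos(a), a)


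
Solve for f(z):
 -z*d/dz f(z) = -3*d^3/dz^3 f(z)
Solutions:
 f(z) = C1 + Integral(C2*airyai(3^(2/3)*z/3) + C3*airybi(3^(2/3)*z/3), z)


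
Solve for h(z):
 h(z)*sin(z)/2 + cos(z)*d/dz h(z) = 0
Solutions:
 h(z) = C1*sqrt(cos(z))


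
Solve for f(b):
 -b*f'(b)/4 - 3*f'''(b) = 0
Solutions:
 f(b) = C1 + Integral(C2*airyai(-18^(1/3)*b/6) + C3*airybi(-18^(1/3)*b/6), b)


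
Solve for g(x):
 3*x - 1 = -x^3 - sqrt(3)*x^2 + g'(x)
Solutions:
 g(x) = C1 + x^4/4 + sqrt(3)*x^3/3 + 3*x^2/2 - x


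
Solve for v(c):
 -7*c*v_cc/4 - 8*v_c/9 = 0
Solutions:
 v(c) = C1 + C2*c^(31/63)


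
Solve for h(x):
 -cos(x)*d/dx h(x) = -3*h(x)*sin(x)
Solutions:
 h(x) = C1/cos(x)^3


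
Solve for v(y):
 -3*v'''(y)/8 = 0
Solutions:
 v(y) = C1 + C2*y + C3*y^2


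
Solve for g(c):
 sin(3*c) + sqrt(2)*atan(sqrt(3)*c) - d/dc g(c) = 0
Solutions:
 g(c) = C1 + sqrt(2)*(c*atan(sqrt(3)*c) - sqrt(3)*log(3*c^2 + 1)/6) - cos(3*c)/3


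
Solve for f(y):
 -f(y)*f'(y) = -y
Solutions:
 f(y) = -sqrt(C1 + y^2)
 f(y) = sqrt(C1 + y^2)


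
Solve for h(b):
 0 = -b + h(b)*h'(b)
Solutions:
 h(b) = -sqrt(C1 + b^2)
 h(b) = sqrt(C1 + b^2)


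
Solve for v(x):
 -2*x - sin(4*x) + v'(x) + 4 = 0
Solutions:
 v(x) = C1 + x^2 - 4*x - cos(4*x)/4


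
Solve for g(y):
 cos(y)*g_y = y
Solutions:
 g(y) = C1 + Integral(y/cos(y), y)


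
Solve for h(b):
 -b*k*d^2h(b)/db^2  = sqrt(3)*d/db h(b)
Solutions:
 h(b) = C1 + b^(((re(k) - sqrt(3))*re(k) + im(k)^2)/(re(k)^2 + im(k)^2))*(C2*sin(sqrt(3)*log(b)*Abs(im(k))/(re(k)^2 + im(k)^2)) + C3*cos(sqrt(3)*log(b)*im(k)/(re(k)^2 + im(k)^2)))


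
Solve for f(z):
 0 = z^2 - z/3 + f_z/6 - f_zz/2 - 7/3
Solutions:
 f(z) = C1 + C2*exp(z/3) - 2*z^3 - 17*z^2 - 88*z


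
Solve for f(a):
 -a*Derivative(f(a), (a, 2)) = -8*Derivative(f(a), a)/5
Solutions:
 f(a) = C1 + C2*a^(13/5)


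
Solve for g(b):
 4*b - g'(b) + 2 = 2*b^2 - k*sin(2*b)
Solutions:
 g(b) = C1 - 2*b^3/3 + 2*b^2 + 2*b - k*cos(2*b)/2


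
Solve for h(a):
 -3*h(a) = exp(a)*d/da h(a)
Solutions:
 h(a) = C1*exp(3*exp(-a))


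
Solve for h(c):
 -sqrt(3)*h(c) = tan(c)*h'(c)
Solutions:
 h(c) = C1/sin(c)^(sqrt(3))


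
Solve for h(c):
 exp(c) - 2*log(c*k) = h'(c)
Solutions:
 h(c) = C1 - 2*c*log(c*k) + 2*c + exp(c)


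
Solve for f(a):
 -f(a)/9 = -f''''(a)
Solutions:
 f(a) = C1*exp(-sqrt(3)*a/3) + C2*exp(sqrt(3)*a/3) + C3*sin(sqrt(3)*a/3) + C4*cos(sqrt(3)*a/3)


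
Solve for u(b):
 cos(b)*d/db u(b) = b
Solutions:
 u(b) = C1 + Integral(b/cos(b), b)


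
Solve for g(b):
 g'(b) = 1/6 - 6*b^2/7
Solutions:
 g(b) = C1 - 2*b^3/7 + b/6


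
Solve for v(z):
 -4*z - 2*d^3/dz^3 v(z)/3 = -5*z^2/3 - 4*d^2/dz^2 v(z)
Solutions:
 v(z) = C1 + C2*z + C3*exp(6*z) - 5*z^4/144 + 31*z^3/216 + 31*z^2/432


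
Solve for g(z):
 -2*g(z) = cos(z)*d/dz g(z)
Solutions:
 g(z) = C1*(sin(z) - 1)/(sin(z) + 1)


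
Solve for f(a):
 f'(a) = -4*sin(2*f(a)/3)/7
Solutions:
 4*a/7 + 3*log(cos(2*f(a)/3) - 1)/4 - 3*log(cos(2*f(a)/3) + 1)/4 = C1


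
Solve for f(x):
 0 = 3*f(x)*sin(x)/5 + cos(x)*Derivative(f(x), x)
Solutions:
 f(x) = C1*cos(x)^(3/5)


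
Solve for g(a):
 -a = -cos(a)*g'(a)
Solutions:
 g(a) = C1 + Integral(a/cos(a), a)


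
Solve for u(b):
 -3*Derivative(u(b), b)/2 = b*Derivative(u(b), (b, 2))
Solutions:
 u(b) = C1 + C2/sqrt(b)


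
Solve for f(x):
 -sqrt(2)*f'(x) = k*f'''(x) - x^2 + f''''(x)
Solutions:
 f(x) = C1 + C2*exp(-x*(k^2/(k^3 + sqrt(-4*k^6 + (2*k^3 + 27*sqrt(2))^2)/2 + 27*sqrt(2)/2)^(1/3) + k + (k^3 + sqrt(-4*k^6 + (2*k^3 + 27*sqrt(2))^2)/2 + 27*sqrt(2)/2)^(1/3))/3) + C3*exp(x*(-4*k^2/((-1 + sqrt(3)*I)*(k^3 + sqrt(-4*k^6 + (2*k^3 + 27*sqrt(2))^2)/2 + 27*sqrt(2)/2)^(1/3)) - 2*k + (k^3 + sqrt(-4*k^6 + (2*k^3 + 27*sqrt(2))^2)/2 + 27*sqrt(2)/2)^(1/3) - sqrt(3)*I*(k^3 + sqrt(-4*k^6 + (2*k^3 + 27*sqrt(2))^2)/2 + 27*sqrt(2)/2)^(1/3))/6) + C4*exp(x*(4*k^2/((1 + sqrt(3)*I)*(k^3 + sqrt(-4*k^6 + (2*k^3 + 27*sqrt(2))^2)/2 + 27*sqrt(2)/2)^(1/3)) - 2*k + (k^3 + sqrt(-4*k^6 + (2*k^3 + 27*sqrt(2))^2)/2 + 27*sqrt(2)/2)^(1/3) + sqrt(3)*I*(k^3 + sqrt(-4*k^6 + (2*k^3 + 27*sqrt(2))^2)/2 + 27*sqrt(2)/2)^(1/3))/6) - k*x + sqrt(2)*x^3/6


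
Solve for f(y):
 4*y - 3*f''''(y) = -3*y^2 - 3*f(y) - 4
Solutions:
 f(y) = C1*exp(-y) + C2*exp(y) + C3*sin(y) + C4*cos(y) - y^2 - 4*y/3 - 4/3


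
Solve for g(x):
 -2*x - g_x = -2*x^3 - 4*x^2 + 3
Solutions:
 g(x) = C1 + x^4/2 + 4*x^3/3 - x^2 - 3*x


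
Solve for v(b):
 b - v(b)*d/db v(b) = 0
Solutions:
 v(b) = -sqrt(C1 + b^2)
 v(b) = sqrt(C1 + b^2)


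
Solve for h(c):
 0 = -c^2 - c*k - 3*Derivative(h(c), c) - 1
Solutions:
 h(c) = C1 - c^3/9 - c^2*k/6 - c/3


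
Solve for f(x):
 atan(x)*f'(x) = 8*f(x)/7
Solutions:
 f(x) = C1*exp(8*Integral(1/atan(x), x)/7)


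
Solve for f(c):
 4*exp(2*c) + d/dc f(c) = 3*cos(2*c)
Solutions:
 f(c) = C1 - 2*exp(2*c) + 3*sin(2*c)/2


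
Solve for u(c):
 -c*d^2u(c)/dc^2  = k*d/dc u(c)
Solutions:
 u(c) = C1 + c^(1 - re(k))*(C2*sin(log(c)*Abs(im(k))) + C3*cos(log(c)*im(k)))


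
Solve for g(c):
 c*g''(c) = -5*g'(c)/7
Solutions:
 g(c) = C1 + C2*c^(2/7)


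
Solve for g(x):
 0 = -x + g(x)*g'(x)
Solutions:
 g(x) = -sqrt(C1 + x^2)
 g(x) = sqrt(C1 + x^2)


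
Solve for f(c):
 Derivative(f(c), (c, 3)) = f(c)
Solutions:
 f(c) = C3*exp(c) + (C1*sin(sqrt(3)*c/2) + C2*cos(sqrt(3)*c/2))*exp(-c/2)


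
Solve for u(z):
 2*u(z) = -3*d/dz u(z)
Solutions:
 u(z) = C1*exp(-2*z/3)


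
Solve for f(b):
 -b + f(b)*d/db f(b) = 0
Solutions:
 f(b) = -sqrt(C1 + b^2)
 f(b) = sqrt(C1 + b^2)


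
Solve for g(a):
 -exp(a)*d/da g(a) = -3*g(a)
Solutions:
 g(a) = C1*exp(-3*exp(-a))


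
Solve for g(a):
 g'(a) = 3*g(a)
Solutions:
 g(a) = C1*exp(3*a)


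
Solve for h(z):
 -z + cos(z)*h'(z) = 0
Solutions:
 h(z) = C1 + Integral(z/cos(z), z)


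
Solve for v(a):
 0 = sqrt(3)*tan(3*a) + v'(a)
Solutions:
 v(a) = C1 + sqrt(3)*log(cos(3*a))/3


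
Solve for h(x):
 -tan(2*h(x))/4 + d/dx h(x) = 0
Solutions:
 h(x) = -asin(C1*exp(x/2))/2 + pi/2
 h(x) = asin(C1*exp(x/2))/2


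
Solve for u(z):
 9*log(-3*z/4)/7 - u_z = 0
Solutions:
 u(z) = C1 + 9*z*log(-z)/7 + 9*z*(-2*log(2) - 1 + log(3))/7


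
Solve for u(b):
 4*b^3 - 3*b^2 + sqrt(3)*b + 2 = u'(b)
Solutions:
 u(b) = C1 + b^4 - b^3 + sqrt(3)*b^2/2 + 2*b


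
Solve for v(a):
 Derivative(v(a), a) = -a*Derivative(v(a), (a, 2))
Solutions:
 v(a) = C1 + C2*log(a)


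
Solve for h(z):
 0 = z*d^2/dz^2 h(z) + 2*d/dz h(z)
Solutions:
 h(z) = C1 + C2/z


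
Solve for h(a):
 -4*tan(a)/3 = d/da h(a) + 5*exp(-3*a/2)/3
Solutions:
 h(a) = C1 - 2*log(tan(a)^2 + 1)/3 + 10*exp(-3*a/2)/9


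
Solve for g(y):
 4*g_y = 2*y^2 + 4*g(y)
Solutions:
 g(y) = C1*exp(y) - y^2/2 - y - 1


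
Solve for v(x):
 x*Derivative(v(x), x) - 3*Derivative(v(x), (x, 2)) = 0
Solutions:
 v(x) = C1 + C2*erfi(sqrt(6)*x/6)


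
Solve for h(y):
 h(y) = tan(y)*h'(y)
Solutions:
 h(y) = C1*sin(y)


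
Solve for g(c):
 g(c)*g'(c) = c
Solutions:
 g(c) = -sqrt(C1 + c^2)
 g(c) = sqrt(C1 + c^2)


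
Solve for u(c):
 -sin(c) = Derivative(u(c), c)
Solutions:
 u(c) = C1 + cos(c)


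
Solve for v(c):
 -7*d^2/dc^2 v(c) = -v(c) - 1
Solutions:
 v(c) = C1*exp(-sqrt(7)*c/7) + C2*exp(sqrt(7)*c/7) - 1


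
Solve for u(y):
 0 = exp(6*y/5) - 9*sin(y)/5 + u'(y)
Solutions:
 u(y) = C1 - 5*exp(6*y/5)/6 - 9*cos(y)/5


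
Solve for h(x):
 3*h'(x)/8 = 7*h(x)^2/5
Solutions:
 h(x) = -15/(C1 + 56*x)


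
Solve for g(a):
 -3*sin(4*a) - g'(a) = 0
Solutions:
 g(a) = C1 + 3*cos(4*a)/4


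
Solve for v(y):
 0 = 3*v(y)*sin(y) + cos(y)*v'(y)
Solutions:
 v(y) = C1*cos(y)^3


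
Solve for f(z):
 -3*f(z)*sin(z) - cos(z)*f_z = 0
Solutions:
 f(z) = C1*cos(z)^3


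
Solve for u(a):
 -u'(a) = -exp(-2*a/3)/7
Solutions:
 u(a) = C1 - 3*exp(-2*a/3)/14


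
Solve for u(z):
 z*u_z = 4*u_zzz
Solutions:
 u(z) = C1 + Integral(C2*airyai(2^(1/3)*z/2) + C3*airybi(2^(1/3)*z/2), z)


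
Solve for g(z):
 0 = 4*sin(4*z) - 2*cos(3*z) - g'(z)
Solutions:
 g(z) = C1 - 2*sin(3*z)/3 - cos(4*z)


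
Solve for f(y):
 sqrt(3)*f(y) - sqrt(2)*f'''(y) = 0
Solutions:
 f(y) = C3*exp(2^(5/6)*3^(1/6)*y/2) + (C1*sin(2^(5/6)*3^(2/3)*y/4) + C2*cos(2^(5/6)*3^(2/3)*y/4))*exp(-2^(5/6)*3^(1/6)*y/4)


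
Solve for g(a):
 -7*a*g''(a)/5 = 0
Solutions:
 g(a) = C1 + C2*a


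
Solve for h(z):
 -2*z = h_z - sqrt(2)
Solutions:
 h(z) = C1 - z^2 + sqrt(2)*z


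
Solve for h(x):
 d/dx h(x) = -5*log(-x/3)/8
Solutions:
 h(x) = C1 - 5*x*log(-x)/8 + 5*x*(1 + log(3))/8


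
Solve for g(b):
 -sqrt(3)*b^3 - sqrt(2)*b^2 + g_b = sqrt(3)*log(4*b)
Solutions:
 g(b) = C1 + sqrt(3)*b^4/4 + sqrt(2)*b^3/3 + sqrt(3)*b*log(b) - sqrt(3)*b + 2*sqrt(3)*b*log(2)


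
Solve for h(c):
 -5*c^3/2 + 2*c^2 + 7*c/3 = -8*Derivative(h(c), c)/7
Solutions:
 h(c) = C1 + 35*c^4/64 - 7*c^3/12 - 49*c^2/48


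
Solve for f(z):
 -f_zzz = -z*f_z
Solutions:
 f(z) = C1 + Integral(C2*airyai(z) + C3*airybi(z), z)


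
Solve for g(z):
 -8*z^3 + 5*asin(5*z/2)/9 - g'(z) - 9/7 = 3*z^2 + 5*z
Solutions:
 g(z) = C1 - 2*z^4 - z^3 - 5*z^2/2 + 5*z*asin(5*z/2)/9 - 9*z/7 + sqrt(4 - 25*z^2)/9


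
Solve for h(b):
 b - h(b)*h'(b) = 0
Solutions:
 h(b) = -sqrt(C1 + b^2)
 h(b) = sqrt(C1 + b^2)


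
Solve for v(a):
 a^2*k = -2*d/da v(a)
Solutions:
 v(a) = C1 - a^3*k/6


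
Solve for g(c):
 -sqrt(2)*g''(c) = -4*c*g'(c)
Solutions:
 g(c) = C1 + C2*erfi(2^(1/4)*c)


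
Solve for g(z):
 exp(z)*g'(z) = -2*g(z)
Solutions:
 g(z) = C1*exp(2*exp(-z))


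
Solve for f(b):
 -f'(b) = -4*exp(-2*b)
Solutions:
 f(b) = C1 - 2*exp(-2*b)


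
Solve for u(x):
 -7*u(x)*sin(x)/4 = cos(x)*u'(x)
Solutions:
 u(x) = C1*cos(x)^(7/4)


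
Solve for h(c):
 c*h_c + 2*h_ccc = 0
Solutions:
 h(c) = C1 + Integral(C2*airyai(-2^(2/3)*c/2) + C3*airybi(-2^(2/3)*c/2), c)


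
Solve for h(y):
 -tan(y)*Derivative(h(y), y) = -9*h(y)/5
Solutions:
 h(y) = C1*sin(y)^(9/5)


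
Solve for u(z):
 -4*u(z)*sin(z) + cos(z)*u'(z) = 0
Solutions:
 u(z) = C1/cos(z)^4


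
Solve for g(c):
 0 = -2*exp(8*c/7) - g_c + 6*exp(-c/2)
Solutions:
 g(c) = C1 - 7*exp(8*c/7)/4 - 12*exp(-c/2)


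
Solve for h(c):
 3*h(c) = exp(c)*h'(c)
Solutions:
 h(c) = C1*exp(-3*exp(-c))


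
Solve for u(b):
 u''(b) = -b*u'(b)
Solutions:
 u(b) = C1 + C2*erf(sqrt(2)*b/2)


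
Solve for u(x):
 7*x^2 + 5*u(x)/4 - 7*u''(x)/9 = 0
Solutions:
 u(x) = C1*exp(-3*sqrt(35)*x/14) + C2*exp(3*sqrt(35)*x/14) - 28*x^2/5 - 1568/225


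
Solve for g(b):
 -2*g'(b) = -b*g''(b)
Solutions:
 g(b) = C1 + C2*b^3


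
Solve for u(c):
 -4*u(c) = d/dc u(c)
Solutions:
 u(c) = C1*exp(-4*c)


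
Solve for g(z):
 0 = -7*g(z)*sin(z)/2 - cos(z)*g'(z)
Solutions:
 g(z) = C1*cos(z)^(7/2)


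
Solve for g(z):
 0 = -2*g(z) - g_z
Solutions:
 g(z) = C1*exp(-2*z)


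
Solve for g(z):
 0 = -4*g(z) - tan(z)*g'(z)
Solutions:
 g(z) = C1/sin(z)^4


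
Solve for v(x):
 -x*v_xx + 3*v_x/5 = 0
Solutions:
 v(x) = C1 + C2*x^(8/5)


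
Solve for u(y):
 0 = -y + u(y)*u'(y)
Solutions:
 u(y) = -sqrt(C1 + y^2)
 u(y) = sqrt(C1 + y^2)


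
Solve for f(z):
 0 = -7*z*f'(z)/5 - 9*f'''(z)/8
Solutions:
 f(z) = C1 + Integral(C2*airyai(-2*525^(1/3)*z/15) + C3*airybi(-2*525^(1/3)*z/15), z)


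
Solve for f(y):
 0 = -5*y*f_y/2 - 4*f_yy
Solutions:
 f(y) = C1 + C2*erf(sqrt(5)*y/4)


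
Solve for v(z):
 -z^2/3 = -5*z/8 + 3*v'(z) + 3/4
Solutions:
 v(z) = C1 - z^3/27 + 5*z^2/48 - z/4


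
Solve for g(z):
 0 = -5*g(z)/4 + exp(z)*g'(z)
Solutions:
 g(z) = C1*exp(-5*exp(-z)/4)


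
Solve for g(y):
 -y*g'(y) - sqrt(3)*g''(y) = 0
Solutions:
 g(y) = C1 + C2*erf(sqrt(2)*3^(3/4)*y/6)


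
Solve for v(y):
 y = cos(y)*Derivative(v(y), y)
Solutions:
 v(y) = C1 + Integral(y/cos(y), y)


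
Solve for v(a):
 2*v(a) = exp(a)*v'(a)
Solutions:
 v(a) = C1*exp(-2*exp(-a))


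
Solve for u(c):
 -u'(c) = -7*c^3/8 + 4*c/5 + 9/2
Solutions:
 u(c) = C1 + 7*c^4/32 - 2*c^2/5 - 9*c/2


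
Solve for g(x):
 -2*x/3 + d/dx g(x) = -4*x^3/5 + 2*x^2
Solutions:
 g(x) = C1 - x^4/5 + 2*x^3/3 + x^2/3


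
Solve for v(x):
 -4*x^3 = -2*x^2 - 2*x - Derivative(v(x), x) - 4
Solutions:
 v(x) = C1 + x^4 - 2*x^3/3 - x^2 - 4*x


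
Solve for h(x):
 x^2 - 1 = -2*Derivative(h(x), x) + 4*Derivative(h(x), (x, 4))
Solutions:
 h(x) = C1 + C4*exp(2^(2/3)*x/2) - x^3/6 + x/2 + (C2*sin(2^(2/3)*sqrt(3)*x/4) + C3*cos(2^(2/3)*sqrt(3)*x/4))*exp(-2^(2/3)*x/4)


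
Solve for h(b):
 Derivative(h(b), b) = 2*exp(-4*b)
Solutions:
 h(b) = C1 - exp(-4*b)/2


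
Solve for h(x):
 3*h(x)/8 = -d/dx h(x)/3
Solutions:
 h(x) = C1*exp(-9*x/8)


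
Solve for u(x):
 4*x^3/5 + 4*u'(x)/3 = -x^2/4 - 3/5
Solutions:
 u(x) = C1 - 3*x^4/20 - x^3/16 - 9*x/20


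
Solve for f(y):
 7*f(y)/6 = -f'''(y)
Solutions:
 f(y) = C3*exp(-6^(2/3)*7^(1/3)*y/6) + (C1*sin(2^(2/3)*3^(1/6)*7^(1/3)*y/4) + C2*cos(2^(2/3)*3^(1/6)*7^(1/3)*y/4))*exp(6^(2/3)*7^(1/3)*y/12)


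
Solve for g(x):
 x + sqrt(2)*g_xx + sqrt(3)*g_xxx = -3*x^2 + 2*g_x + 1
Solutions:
 g(x) = C1 + C2*exp(sqrt(6)*x*(-1 + sqrt(1 + 4*sqrt(3)))/6) + C3*exp(-sqrt(6)*x*(1 + sqrt(1 + 4*sqrt(3)))/6) + x^3/2 + x^2/4 + 3*sqrt(2)*x^2/4 + sqrt(2)*x/4 + x + 3*sqrt(3)*x/2


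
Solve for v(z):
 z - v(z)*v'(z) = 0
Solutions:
 v(z) = -sqrt(C1 + z^2)
 v(z) = sqrt(C1 + z^2)


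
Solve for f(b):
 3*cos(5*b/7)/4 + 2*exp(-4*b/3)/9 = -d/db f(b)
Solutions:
 f(b) = C1 - 21*sin(5*b/7)/20 + exp(-4*b/3)/6


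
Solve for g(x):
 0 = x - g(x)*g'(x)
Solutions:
 g(x) = -sqrt(C1 + x^2)
 g(x) = sqrt(C1 + x^2)


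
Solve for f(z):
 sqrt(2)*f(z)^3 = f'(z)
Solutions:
 f(z) = -sqrt(2)*sqrt(-1/(C1 + sqrt(2)*z))/2
 f(z) = sqrt(2)*sqrt(-1/(C1 + sqrt(2)*z))/2


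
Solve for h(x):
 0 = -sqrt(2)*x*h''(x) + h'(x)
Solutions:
 h(x) = C1 + C2*x^(sqrt(2)/2 + 1)


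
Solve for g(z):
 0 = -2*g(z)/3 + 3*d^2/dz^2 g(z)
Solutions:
 g(z) = C1*exp(-sqrt(2)*z/3) + C2*exp(sqrt(2)*z/3)


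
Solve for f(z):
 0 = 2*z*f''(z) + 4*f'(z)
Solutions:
 f(z) = C1 + C2/z


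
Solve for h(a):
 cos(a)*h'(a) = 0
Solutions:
 h(a) = C1


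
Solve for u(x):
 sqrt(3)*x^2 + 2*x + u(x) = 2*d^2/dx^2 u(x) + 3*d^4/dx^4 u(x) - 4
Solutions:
 u(x) = C1*exp(-sqrt(3)*x/3) + C2*exp(sqrt(3)*x/3) + C3*sin(x) + C4*cos(x) - sqrt(3)*x^2 - 2*x - 4*sqrt(3) - 4


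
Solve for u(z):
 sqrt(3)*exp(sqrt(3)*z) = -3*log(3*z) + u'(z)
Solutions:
 u(z) = C1 + 3*z*log(z) + 3*z*(-1 + log(3)) + exp(sqrt(3)*z)


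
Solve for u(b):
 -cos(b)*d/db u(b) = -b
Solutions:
 u(b) = C1 + Integral(b/cos(b), b)


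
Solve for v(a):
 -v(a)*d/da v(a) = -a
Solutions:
 v(a) = -sqrt(C1 + a^2)
 v(a) = sqrt(C1 + a^2)


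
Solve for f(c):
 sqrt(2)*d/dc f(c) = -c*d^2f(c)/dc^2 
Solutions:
 f(c) = C1 + C2*c^(1 - sqrt(2))


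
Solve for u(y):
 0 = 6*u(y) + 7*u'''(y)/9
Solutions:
 u(y) = C3*exp(-3*2^(1/3)*7^(2/3)*y/7) + (C1*sin(3*2^(1/3)*sqrt(3)*7^(2/3)*y/14) + C2*cos(3*2^(1/3)*sqrt(3)*7^(2/3)*y/14))*exp(3*2^(1/3)*7^(2/3)*y/14)


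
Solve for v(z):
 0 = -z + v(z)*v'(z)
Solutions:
 v(z) = -sqrt(C1 + z^2)
 v(z) = sqrt(C1 + z^2)


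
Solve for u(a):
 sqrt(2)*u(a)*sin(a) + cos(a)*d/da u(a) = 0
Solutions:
 u(a) = C1*cos(a)^(sqrt(2))


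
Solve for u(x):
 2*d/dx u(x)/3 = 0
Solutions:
 u(x) = C1


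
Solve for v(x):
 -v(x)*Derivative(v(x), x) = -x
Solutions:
 v(x) = -sqrt(C1 + x^2)
 v(x) = sqrt(C1 + x^2)


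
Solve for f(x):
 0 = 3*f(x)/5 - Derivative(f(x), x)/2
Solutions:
 f(x) = C1*exp(6*x/5)


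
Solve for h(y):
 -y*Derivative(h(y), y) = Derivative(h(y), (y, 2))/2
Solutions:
 h(y) = C1 + C2*erf(y)


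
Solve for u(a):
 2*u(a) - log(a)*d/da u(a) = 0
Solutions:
 u(a) = C1*exp(2*li(a))


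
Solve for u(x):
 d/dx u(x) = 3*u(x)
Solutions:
 u(x) = C1*exp(3*x)


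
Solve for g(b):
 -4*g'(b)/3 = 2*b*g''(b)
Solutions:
 g(b) = C1 + C2*b^(1/3)


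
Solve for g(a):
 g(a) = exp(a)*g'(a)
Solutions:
 g(a) = C1*exp(-exp(-a))


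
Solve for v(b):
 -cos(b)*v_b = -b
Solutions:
 v(b) = C1 + Integral(b/cos(b), b)


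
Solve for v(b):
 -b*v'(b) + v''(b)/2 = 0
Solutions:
 v(b) = C1 + C2*erfi(b)


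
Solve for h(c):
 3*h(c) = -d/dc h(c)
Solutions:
 h(c) = C1*exp(-3*c)


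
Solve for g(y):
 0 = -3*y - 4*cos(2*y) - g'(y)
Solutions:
 g(y) = C1 - 3*y^2/2 - 2*sin(2*y)


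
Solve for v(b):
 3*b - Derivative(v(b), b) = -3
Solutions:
 v(b) = C1 + 3*b^2/2 + 3*b


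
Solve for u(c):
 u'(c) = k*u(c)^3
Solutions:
 u(c) = -sqrt(2)*sqrt(-1/(C1 + c*k))/2
 u(c) = sqrt(2)*sqrt(-1/(C1 + c*k))/2


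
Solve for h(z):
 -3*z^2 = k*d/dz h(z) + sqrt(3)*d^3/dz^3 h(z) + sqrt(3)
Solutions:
 h(z) = C1 + C2*exp(-3^(3/4)*z*sqrt(-k)/3) + C3*exp(3^(3/4)*z*sqrt(-k)/3) - z^3/k - sqrt(3)*z/k + 6*sqrt(3)*z/k^2


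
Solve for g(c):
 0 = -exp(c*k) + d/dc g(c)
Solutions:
 g(c) = C1 + exp(c*k)/k


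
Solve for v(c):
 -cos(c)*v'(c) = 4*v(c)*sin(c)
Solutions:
 v(c) = C1*cos(c)^4


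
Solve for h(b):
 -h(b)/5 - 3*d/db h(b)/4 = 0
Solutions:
 h(b) = C1*exp(-4*b/15)


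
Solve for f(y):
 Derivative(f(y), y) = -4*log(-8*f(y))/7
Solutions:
 7*Integral(1/(log(-_y) + 3*log(2)), (_y, f(y)))/4 = C1 - y


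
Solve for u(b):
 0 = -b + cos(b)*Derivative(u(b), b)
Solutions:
 u(b) = C1 + Integral(b/cos(b), b)


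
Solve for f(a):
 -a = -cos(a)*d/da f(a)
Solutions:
 f(a) = C1 + Integral(a/cos(a), a)


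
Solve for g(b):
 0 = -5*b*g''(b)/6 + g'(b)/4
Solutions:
 g(b) = C1 + C2*b^(13/10)


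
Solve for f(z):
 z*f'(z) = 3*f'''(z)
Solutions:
 f(z) = C1 + Integral(C2*airyai(3^(2/3)*z/3) + C3*airybi(3^(2/3)*z/3), z)


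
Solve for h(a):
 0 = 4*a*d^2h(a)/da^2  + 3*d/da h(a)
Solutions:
 h(a) = C1 + C2*a^(1/4)


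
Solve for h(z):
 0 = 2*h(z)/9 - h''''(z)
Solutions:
 h(z) = C1*exp(-2^(1/4)*sqrt(3)*z/3) + C2*exp(2^(1/4)*sqrt(3)*z/3) + C3*sin(2^(1/4)*sqrt(3)*z/3) + C4*cos(2^(1/4)*sqrt(3)*z/3)


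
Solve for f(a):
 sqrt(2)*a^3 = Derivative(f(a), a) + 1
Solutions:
 f(a) = C1 + sqrt(2)*a^4/4 - a


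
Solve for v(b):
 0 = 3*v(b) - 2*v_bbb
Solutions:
 v(b) = C3*exp(2^(2/3)*3^(1/3)*b/2) + (C1*sin(2^(2/3)*3^(5/6)*b/4) + C2*cos(2^(2/3)*3^(5/6)*b/4))*exp(-2^(2/3)*3^(1/3)*b/4)


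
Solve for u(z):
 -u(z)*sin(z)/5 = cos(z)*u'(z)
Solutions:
 u(z) = C1*cos(z)^(1/5)


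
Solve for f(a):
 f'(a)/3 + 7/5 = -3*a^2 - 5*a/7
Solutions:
 f(a) = C1 - 3*a^3 - 15*a^2/14 - 21*a/5


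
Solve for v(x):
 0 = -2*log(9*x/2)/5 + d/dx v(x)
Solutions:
 v(x) = C1 + 2*x*log(x)/5 - 2*x/5 - 2*x*log(2)/5 + 4*x*log(3)/5


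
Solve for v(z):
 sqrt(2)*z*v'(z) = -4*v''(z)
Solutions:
 v(z) = C1 + C2*erf(2^(3/4)*z/4)


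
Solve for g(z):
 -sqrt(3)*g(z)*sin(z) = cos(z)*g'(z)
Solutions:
 g(z) = C1*cos(z)^(sqrt(3))


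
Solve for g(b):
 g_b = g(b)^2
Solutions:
 g(b) = -1/(C1 + b)


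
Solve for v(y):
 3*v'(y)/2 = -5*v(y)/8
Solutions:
 v(y) = C1*exp(-5*y/12)


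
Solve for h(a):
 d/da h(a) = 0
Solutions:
 h(a) = C1


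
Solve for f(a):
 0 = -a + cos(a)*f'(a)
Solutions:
 f(a) = C1 + Integral(a/cos(a), a)


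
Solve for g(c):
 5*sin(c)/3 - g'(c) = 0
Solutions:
 g(c) = C1 - 5*cos(c)/3


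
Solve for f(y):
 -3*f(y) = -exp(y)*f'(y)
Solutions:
 f(y) = C1*exp(-3*exp(-y))


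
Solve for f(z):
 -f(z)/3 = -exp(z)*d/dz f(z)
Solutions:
 f(z) = C1*exp(-exp(-z)/3)


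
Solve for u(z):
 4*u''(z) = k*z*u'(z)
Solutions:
 u(z) = Piecewise((-sqrt(2)*sqrt(pi)*C1*erf(sqrt(2)*z*sqrt(-k)/4)/sqrt(-k) - C2, (k > 0) | (k < 0)), (-C1*z - C2, True))


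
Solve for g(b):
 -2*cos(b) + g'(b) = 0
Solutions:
 g(b) = C1 + 2*sin(b)


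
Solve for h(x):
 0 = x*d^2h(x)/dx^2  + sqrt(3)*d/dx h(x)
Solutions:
 h(x) = C1 + C2*x^(1 - sqrt(3))


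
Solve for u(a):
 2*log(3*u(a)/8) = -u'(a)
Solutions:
 -Integral(1/(-log(_y) - log(3) + 3*log(2)), (_y, u(a)))/2 = C1 - a


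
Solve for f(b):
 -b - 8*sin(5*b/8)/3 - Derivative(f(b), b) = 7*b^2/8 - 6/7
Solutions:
 f(b) = C1 - 7*b^3/24 - b^2/2 + 6*b/7 + 64*cos(5*b/8)/15


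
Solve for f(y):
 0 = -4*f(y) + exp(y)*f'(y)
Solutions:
 f(y) = C1*exp(-4*exp(-y))


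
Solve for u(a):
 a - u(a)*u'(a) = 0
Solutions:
 u(a) = -sqrt(C1 + a^2)
 u(a) = sqrt(C1 + a^2)


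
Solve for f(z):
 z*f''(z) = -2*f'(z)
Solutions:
 f(z) = C1 + C2/z


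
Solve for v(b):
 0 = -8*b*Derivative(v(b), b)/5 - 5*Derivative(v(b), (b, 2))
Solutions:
 v(b) = C1 + C2*erf(2*b/5)


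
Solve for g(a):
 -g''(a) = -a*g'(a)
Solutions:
 g(a) = C1 + C2*erfi(sqrt(2)*a/2)


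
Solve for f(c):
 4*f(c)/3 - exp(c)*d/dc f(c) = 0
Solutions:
 f(c) = C1*exp(-4*exp(-c)/3)


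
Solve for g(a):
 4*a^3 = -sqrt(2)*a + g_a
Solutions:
 g(a) = C1 + a^4 + sqrt(2)*a^2/2


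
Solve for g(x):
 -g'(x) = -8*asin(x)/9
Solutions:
 g(x) = C1 + 8*x*asin(x)/9 + 8*sqrt(1 - x^2)/9


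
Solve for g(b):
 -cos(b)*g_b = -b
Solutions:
 g(b) = C1 + Integral(b/cos(b), b)


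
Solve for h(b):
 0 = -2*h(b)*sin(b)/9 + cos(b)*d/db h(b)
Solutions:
 h(b) = C1/cos(b)^(2/9)


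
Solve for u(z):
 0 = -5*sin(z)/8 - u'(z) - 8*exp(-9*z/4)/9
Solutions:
 u(z) = C1 + 5*cos(z)/8 + 32*exp(-9*z/4)/81


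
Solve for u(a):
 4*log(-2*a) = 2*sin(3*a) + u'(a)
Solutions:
 u(a) = C1 + 4*a*log(-a) - 4*a + 4*a*log(2) + 2*cos(3*a)/3


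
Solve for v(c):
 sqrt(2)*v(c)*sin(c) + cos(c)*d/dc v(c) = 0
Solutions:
 v(c) = C1*cos(c)^(sqrt(2))


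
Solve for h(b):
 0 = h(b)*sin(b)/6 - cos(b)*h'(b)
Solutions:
 h(b) = C1/cos(b)^(1/6)


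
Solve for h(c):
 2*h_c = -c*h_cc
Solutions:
 h(c) = C1 + C2/c


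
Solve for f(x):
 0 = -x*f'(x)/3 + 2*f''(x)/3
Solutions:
 f(x) = C1 + C2*erfi(x/2)


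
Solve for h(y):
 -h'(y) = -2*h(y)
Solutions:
 h(y) = C1*exp(2*y)


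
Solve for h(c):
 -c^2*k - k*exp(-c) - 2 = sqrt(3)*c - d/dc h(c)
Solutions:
 h(c) = C1 + c^3*k/3 + sqrt(3)*c^2/2 + 2*c - k*exp(-c)


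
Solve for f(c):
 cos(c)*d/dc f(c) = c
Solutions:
 f(c) = C1 + Integral(c/cos(c), c)


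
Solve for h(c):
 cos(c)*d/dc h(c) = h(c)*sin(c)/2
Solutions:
 h(c) = C1/sqrt(cos(c))


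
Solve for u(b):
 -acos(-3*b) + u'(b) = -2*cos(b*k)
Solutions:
 u(b) = C1 + b*acos(-3*b) + sqrt(1 - 9*b^2)/3 - 2*Piecewise((sin(b*k)/k, Ne(k, 0)), (b, True))


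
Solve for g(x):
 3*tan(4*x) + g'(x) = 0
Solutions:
 g(x) = C1 + 3*log(cos(4*x))/4


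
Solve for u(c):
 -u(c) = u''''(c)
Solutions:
 u(c) = (C1*sin(sqrt(2)*c/2) + C2*cos(sqrt(2)*c/2))*exp(-sqrt(2)*c/2) + (C3*sin(sqrt(2)*c/2) + C4*cos(sqrt(2)*c/2))*exp(sqrt(2)*c/2)


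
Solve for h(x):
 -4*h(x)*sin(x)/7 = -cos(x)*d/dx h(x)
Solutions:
 h(x) = C1/cos(x)^(4/7)


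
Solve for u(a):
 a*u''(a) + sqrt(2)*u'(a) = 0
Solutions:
 u(a) = C1 + C2*a^(1 - sqrt(2))


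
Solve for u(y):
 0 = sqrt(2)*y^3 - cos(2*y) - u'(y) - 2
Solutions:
 u(y) = C1 + sqrt(2)*y^4/4 - 2*y - sin(2*y)/2


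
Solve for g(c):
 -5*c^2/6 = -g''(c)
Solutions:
 g(c) = C1 + C2*c + 5*c^4/72


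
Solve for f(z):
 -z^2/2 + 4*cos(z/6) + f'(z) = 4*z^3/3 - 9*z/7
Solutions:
 f(z) = C1 + z^4/3 + z^3/6 - 9*z^2/14 - 24*sin(z/6)


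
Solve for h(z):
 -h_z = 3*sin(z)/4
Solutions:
 h(z) = C1 + 3*cos(z)/4


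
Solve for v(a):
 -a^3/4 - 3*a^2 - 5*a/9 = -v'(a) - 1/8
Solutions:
 v(a) = C1 + a^4/16 + a^3 + 5*a^2/18 - a/8


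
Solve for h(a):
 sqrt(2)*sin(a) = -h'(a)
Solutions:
 h(a) = C1 + sqrt(2)*cos(a)


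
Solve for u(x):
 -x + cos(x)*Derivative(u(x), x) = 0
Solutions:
 u(x) = C1 + Integral(x/cos(x), x)


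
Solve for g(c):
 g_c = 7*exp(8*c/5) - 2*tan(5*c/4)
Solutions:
 g(c) = C1 + 35*exp(8*c/5)/8 + 8*log(cos(5*c/4))/5


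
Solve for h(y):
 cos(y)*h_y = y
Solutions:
 h(y) = C1 + Integral(y/cos(y), y)


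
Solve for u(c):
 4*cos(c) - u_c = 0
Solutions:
 u(c) = C1 + 4*sin(c)


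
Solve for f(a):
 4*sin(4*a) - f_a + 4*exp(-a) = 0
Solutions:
 f(a) = C1 - cos(4*a) - 4*exp(-a)


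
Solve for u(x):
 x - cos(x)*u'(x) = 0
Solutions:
 u(x) = C1 + Integral(x/cos(x), x)


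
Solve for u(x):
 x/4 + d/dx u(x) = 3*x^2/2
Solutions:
 u(x) = C1 + x^3/2 - x^2/8


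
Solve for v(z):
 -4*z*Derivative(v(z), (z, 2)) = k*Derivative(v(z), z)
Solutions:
 v(z) = C1 + z^(1 - re(k)/4)*(C2*sin(log(z)*Abs(im(k))/4) + C3*cos(log(z)*im(k)/4))


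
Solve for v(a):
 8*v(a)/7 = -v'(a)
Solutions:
 v(a) = C1*exp(-8*a/7)


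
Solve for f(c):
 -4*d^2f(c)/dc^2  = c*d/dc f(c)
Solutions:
 f(c) = C1 + C2*erf(sqrt(2)*c/4)


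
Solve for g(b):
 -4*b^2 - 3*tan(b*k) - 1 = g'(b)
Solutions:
 g(b) = C1 - 4*b^3/3 - b - 3*Piecewise((-log(cos(b*k))/k, Ne(k, 0)), (0, True))


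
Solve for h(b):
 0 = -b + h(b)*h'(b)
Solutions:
 h(b) = -sqrt(C1 + b^2)
 h(b) = sqrt(C1 + b^2)


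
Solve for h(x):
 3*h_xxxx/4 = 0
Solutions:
 h(x) = C1 + C2*x + C3*x^2 + C4*x^3


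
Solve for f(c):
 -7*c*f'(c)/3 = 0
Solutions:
 f(c) = C1


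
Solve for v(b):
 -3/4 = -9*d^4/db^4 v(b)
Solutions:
 v(b) = C1 + C2*b + C3*b^2 + C4*b^3 + b^4/288


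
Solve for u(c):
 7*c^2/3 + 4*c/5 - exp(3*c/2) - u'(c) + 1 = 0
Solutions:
 u(c) = C1 + 7*c^3/9 + 2*c^2/5 + c - 2*exp(3*c/2)/3


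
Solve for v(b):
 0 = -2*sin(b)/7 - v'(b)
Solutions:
 v(b) = C1 + 2*cos(b)/7


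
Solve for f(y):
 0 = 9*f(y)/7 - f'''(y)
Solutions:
 f(y) = C3*exp(21^(2/3)*y/7) + (C1*sin(3*3^(1/6)*7^(2/3)*y/14) + C2*cos(3*3^(1/6)*7^(2/3)*y/14))*exp(-21^(2/3)*y/14)


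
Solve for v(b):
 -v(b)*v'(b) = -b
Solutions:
 v(b) = -sqrt(C1 + b^2)
 v(b) = sqrt(C1 + b^2)


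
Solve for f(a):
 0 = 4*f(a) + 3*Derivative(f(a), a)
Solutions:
 f(a) = C1*exp(-4*a/3)


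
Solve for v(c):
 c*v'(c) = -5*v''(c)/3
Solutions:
 v(c) = C1 + C2*erf(sqrt(30)*c/10)


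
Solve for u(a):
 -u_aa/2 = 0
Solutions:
 u(a) = C1 + C2*a


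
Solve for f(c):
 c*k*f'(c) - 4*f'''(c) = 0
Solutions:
 f(c) = C1 + Integral(C2*airyai(2^(1/3)*c*k^(1/3)/2) + C3*airybi(2^(1/3)*c*k^(1/3)/2), c)


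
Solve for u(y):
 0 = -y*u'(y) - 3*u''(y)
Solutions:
 u(y) = C1 + C2*erf(sqrt(6)*y/6)


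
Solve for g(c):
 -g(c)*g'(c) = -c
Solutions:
 g(c) = -sqrt(C1 + c^2)
 g(c) = sqrt(C1 + c^2)


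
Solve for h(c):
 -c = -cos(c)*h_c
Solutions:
 h(c) = C1 + Integral(c/cos(c), c)


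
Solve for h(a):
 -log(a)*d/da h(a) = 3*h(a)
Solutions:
 h(a) = C1*exp(-3*li(a))


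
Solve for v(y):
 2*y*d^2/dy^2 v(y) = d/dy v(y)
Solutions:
 v(y) = C1 + C2*y^(3/2)


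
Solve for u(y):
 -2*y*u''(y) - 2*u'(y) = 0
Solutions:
 u(y) = C1 + C2*log(y)


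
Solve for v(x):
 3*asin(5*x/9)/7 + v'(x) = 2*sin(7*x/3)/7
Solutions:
 v(x) = C1 - 3*x*asin(5*x/9)/7 - 3*sqrt(81 - 25*x^2)/35 - 6*cos(7*x/3)/49


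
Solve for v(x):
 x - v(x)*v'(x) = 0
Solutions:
 v(x) = -sqrt(C1 + x^2)
 v(x) = sqrt(C1 + x^2)


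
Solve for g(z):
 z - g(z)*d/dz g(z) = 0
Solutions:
 g(z) = -sqrt(C1 + z^2)
 g(z) = sqrt(C1 + z^2)


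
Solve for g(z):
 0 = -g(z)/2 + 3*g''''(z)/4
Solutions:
 g(z) = C1*exp(-2^(1/4)*3^(3/4)*z/3) + C2*exp(2^(1/4)*3^(3/4)*z/3) + C3*sin(2^(1/4)*3^(3/4)*z/3) + C4*cos(2^(1/4)*3^(3/4)*z/3)


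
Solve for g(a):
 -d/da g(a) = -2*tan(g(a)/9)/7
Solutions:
 g(a) = -9*asin(C1*exp(2*a/63)) + 9*pi
 g(a) = 9*asin(C1*exp(2*a/63))


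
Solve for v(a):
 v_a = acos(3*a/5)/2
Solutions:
 v(a) = C1 + a*acos(3*a/5)/2 - sqrt(25 - 9*a^2)/6


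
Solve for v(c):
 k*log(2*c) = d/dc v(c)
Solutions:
 v(c) = C1 + c*k*log(c) - c*k + c*k*log(2)


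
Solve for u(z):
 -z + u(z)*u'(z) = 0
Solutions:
 u(z) = -sqrt(C1 + z^2)
 u(z) = sqrt(C1 + z^2)
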